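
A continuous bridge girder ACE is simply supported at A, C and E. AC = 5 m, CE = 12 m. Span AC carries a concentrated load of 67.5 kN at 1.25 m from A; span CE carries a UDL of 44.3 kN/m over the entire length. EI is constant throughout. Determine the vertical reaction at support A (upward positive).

R_A = -64.28 kN

Release continuity at C by inserting a hinge; the redundant is the internal moment M_C. The primary structure is two simply-supported spans AC and CE.
Discontinuity in slope at C on the released structure — sum the simple-span end rotations:
  span AC: point load 67.5 at a = 1.25: Pab(L + a)/(6LEI) = 65.92/EI
  span CE: UDL 44.3: wL³/(24EI) = 3190/EI
  relative rotation θ_0 = (65.92 + 3190)/EI = 3256/EI
A unit hogging moment at C produces rotation L₁/(3EI) + L₂/(3EI) = 5.667/EI.
Compatibility: M_C·(L₁+L₂)/(3EI) = θ_0, giving M_C = 574.5 kN·m (hogging).
Span AC, ΣM about A with M_C applied at C: R_C^{AC}·5 = 84.38 + 574.5, so R_C^{AC} = 131.8 kN and R_A = 67.5 − 131.8 = -64.28 kN.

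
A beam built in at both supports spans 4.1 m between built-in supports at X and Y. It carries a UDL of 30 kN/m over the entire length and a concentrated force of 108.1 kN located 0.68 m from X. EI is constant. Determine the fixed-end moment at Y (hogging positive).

M_Y = 52.19 kN·m

Take the two fixed-end moments M_X, M_Y as redundants; the released structure is the simple span XY.
End rotations of the released simple span under the applied load (×1/EI):
  at X: UDL 30: wL³/(24EI) = 86.15/EI
  at Y: UDL 30: wL³/(24EI) = 86.15/EI
  at X: point load 108.1 at a = 0.68: Pab(L + b)/(6LEI) = 76.85/EI
  at Y: point load 108.1 at a = 0.68: Pab(L + a)/(6LEI) = 48.85/EI
  θ_X0 = 163/EI,  θ_Y0 = 135/EI
Flexibility coefficients: a unit moment at one end gives L/(3EI) there and L/(6EI) at the far end, so f₁₁ = f₂₂ = 1.367/EI and f₁₂ = f₂₁ = 0.6833/EI.
Compatibility — zero rotation at each built-in end:
  1.367 M_X + 0.6833 M_Y = 163
  0.6833 M_X + 1.367 M_Y = 135
Solving the pair gives M_X = 93.17 kN·m and M_Y = 52.19 kN·m (hogging).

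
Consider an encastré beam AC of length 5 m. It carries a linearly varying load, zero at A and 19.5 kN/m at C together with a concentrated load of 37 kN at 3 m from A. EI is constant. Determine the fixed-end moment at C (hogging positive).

M_C = 51.02 kN·m

Take the two fixed-end moments M_A, M_C as redundants; the released structure is the simple span AC.
On the primary (simply-supported) span, the end slopes from the loading are:
  at A: triangular load, peak 19.5: 7w₀L³/(360EI) = 47.4/EI
  at C: triangular load, peak 19.5: w₀L³/(45EI) = 54.17/EI
  at A: point load 37 at a = 3: Pab(L + b)/(6LEI) = 51.8/EI
  at C: point load 37 at a = 3: Pab(L + a)/(6LEI) = 59.2/EI
  θ_A0 = 99.2/EI,  θ_C0 = 113.4/EI
Flexibility coefficients: a unit moment at one end gives L/(3EI) there and L/(6EI) at the far end, so f₁₁ = f₂₂ = 1.667/EI and f₁₂ = f₂₁ = 0.8333/EI.
Compatibility — zero rotation at each built-in end:
  1.667 M_A + 0.8333 M_C = 99.2
  0.8333 M_A + 1.667 M_C = 113.4
Solving the pair gives M_A = 34.01 kN·m and M_C = 51.02 kN·m (hogging).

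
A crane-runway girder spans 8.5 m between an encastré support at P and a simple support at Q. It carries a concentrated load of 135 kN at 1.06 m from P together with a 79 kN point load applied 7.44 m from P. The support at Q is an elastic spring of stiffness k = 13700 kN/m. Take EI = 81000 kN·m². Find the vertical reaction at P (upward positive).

R_P = 148.6 kN

Take the reaction at Q as the redundant and release it; the primary structure is a cantilever fixed at P.
Deflection at Q on the released cantilever, summing each load's contribution:
  point load 135 at a = 1.06: Pa²(3L − a)/(6EI) = 617.9/EI
  point load 79 at a = 7.44: Pa²(3L − a)/(6EI) = 13163/EI
  δ_0 = 13780/EI
Flexibility coefficient — unit upward force at Q: δ_{QQ} = L³/(3EI) = 204.7/EI.
With EI = 81000 kN·m²: δ_0 = 0.17013 m and δ_{QQ} = 0.002527 m/kN.
Compatibility — the spring shortens by R_Q/k under the reaction it provides: δ_0 − R_Q·δ_{QQ} = R_Q/k. With 1/k = 0.000073 m/kN, R_Q = δ_0 / (δ_{QQ} + 1/k) = 0.17013 / (0.002527 + 0.000073) = 65.43 kN.
Vertical equilibrium: R_P = ΣP − R_Q = 214 − 65.43 = 148.6 kN.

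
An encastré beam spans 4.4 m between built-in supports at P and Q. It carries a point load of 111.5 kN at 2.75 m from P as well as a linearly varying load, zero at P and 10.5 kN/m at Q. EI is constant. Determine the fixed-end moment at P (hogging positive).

Release both end moments; the primary structure is a simply-supported span PQ with redundants M_P and M_Q.
Simple-span end rotations at P and Q under the given loads:
  at P: point load 111.5 at a = 2.75: Pab(L + b)/(6LEI) = 115.9/EI
  at Q: point load 111.5 at a = 2.75: Pab(L + a)/(6LEI) = 137/EI
  at P: triangular load, peak 10.5: 7w₀L³/(360EI) = 17.39/EI
  at Q: triangular load, peak 10.5: w₀L³/(45EI) = 19.88/EI
  θ_P0 = 133.3/EI,  θ_Q0 = 156.9/EI
Flexibility coefficients: a unit moment at one end gives L/(3EI) there and L/(6EI) at the far end, so f₁₁ = f₂₂ = 1.467/EI and f₁₂ = f₂₁ = 0.7333/EI.
Compatibility — zero rotation at each built-in end:
  1.467 M_P + 0.7333 M_Q = 133.3
  0.7333 M_P + 1.467 M_Q = 156.9
Solving the pair gives M_P = 49.9 kN·m and M_Q = 82.03 kN·m (hogging).

M_P = 49.9 kN·m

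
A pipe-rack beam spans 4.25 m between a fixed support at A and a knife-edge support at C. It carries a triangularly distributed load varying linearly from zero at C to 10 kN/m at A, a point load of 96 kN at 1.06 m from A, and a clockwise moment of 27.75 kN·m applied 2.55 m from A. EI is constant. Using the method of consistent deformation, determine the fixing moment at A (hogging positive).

Release the roller at C. Primary structure: cantilever fixed at A.
Downward deflection at the released point C due to the loads:
  triangular load, peak 10 at the fixed end: w₀L⁴/(30EI) = 108.8/EI
  point load 96 at a = 1.06: Pa²(3L − a)/(6EI) = 210.2/EI
  clockwise couple 27.75 at a = 2.55: M₀a(2L − a)/(2EI) = 210.5/EI
  δ_0 = 529.4/EI
Flexibility coefficient — unit upward force at C: δ_{CC} = L³/(3EI) = 25.59/EI.
The prop prevents deflection at C: R_C = δ_0/δ_{CC} = 529.4/25.59 = 20.69 kN.
Moment equilibrium about A: M_A = Σ(load moments about A) − R_C·L = 159.6 − 20.69×4.25 = 71.68 kN·m.

M_A = 71.68 kN·m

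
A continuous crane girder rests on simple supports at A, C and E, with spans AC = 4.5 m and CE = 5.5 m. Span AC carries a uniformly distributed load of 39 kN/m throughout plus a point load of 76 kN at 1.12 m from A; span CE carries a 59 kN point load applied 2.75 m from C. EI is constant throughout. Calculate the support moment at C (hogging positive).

M_C = 95.85 kN·m

Insert a hinge at C; M_C is the redundant, and each span becomes simply supported.
Rotations at C on the released spans (each span's end-slope, ×1/EI):
  span AC: UDL 39: wL³/(24EI) = 148.1/EI
  span AC: point load 76 at a = 1.12: Pab(L + a)/(6LEI) = 59.89/EI
  span CE: point load 59 at a = 2.75: Pab(L + b)/(6LEI) = 111.5/EI
  relative rotation θ_0 = (208 + 111.5)/EI = 319.5/EI
A unit hogging moment at C produces rotation L₁/(3EI) + L₂/(3EI) = 3.333/EI.
Compatibility: M_C·(L₁+L₂)/(3EI) = θ_0, giving M_C = 95.85 kN·m (hogging).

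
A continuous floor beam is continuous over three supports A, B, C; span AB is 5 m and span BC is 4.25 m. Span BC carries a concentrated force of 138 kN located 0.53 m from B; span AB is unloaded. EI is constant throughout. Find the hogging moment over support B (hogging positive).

M_B = 27.58 kN·m

Take M_B as the redundant. Released structure: two simple spans AB and BC with a hinge at B.
Discontinuity in slope at B on the released structure — sum the simple-span end rotations:
  span BC: point load 138 at a = 0.53: Pab(L + b)/(6LEI) = 85.04/EI
  relative rotation θ_0 = (0 + 85.04)/EI = 85.04/EI
A unit hogging moment at B produces rotation L₁/(3EI) + L₂/(3EI) = 3.083/EI.
Slope continuity at B: θ_0 = M_B·3.083/EI, so M_B = 85.04/3.083 = 27.58 kN·m (hogging).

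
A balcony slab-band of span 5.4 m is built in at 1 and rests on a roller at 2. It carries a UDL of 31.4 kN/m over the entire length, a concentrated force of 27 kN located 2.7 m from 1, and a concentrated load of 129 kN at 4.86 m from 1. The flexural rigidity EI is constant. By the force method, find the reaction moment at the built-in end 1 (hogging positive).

M_1 = 176.3 kN·m

Remove the prop at 2; the released (primary) structure is a cantilever built in at 1.
Primary-structure tip deflection at 2 by superposition:
  UDL 31.4: wL⁴/(8EI) = 3337/EI
  point load 27 at a = 2.7: Pa²(3L − a)/(6EI) = 442.9/EI
  point load 129 at a = 4.86: Pa²(3L − a)/(6EI) = 5759/EI
  δ_0 = 9539/EI
Tip deflection under a unit load at 2: L³/(3EI) = 52.49/EI.
The prop prevents deflection at 2: R_2 = δ_0/δ_{22} = 9539/52.49 = 181.7 kN.
Moment equilibrium about 1: M_1 = Σ(load moments about 1) − R_2·L = 1158 − 181.7×5.4 = 176.3 kN·m.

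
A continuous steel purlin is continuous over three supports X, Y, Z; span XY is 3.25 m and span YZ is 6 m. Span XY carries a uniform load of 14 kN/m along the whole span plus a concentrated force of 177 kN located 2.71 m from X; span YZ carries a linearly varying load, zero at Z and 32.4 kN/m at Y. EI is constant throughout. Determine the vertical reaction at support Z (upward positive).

R_Z = 18.63 kN

Release continuity at Y by inserting a hinge; the redundant is the internal moment M_Y. The primary structure is two simply-supported spans XY and YZ.
Rotations at Y on the released spans (each span's end-slope, ×1/EI):
  span XY: UDL 14: wL³/(24EI) = 20.02/EI
  span XY: point load 177 at a = 2.71: Pab(L + a)/(6LEI) = 79.17/EI
  span YZ: triangular load, peak 32.4: w₀L³/(45EI) = 155.5/EI
  relative rotation θ_0 = (99.19 + 155.5)/EI = 254.7/EI
A unit hogging moment at Y produces rotation L₁/(3EI) + L₂/(3EI) = 3.083/EI.
Slope continuity at Y: θ_0 = M_Y·3.083/EI, so M_Y = 254.7/3.083 = 82.61 kN·m (hogging).
Span YZ, ΣM about Z: R_Y^{YZ}·6 = 388.8 + 82.61, so R_Y^{YZ} = 78.57 kN and R_Z = 97.2 − 78.57 = 18.63 kN.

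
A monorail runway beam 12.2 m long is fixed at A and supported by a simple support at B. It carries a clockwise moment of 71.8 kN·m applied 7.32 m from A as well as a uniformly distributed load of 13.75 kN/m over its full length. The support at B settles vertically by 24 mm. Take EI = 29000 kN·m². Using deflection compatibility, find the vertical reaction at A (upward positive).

R_A = 98.58 kN

Remove the prop at B; the released (primary) structure is a cantilever built in at A.
Downward deflection at the released point B due to the loads:
  clockwise couple 71.8 at a = 7.32: M₀a(2L − a)/(2EI) = 4488/EI
  UDL 13.75: wL⁴/(8EI) = 38076/EI
  δ_0 = 42564/EI
Flexibility coefficient — unit upward force at B: δ_{BB} = L³/(3EI) = 605.3/EI.
With EI = 29000 kN·m²: δ_0 = 1.4677 m and δ_{BB} = 0.020872 m/kN.
Compatibility — the beam at B must follow the support down by 0.024 m: δ_0 − R_B·δ_{BB} = 0.024, so R_B = (1.4677 − 0.024)/0.020872 = 69.17 kN.
Vertical equilibrium: R_A = ΣP − R_B = 167.8 − 69.17 = 98.58 kN.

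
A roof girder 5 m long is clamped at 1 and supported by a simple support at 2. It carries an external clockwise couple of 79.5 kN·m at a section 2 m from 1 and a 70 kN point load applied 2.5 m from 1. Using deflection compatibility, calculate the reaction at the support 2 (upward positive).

R_2 = 37.14 kN

Release the roller at 2. Primary structure: cantilever fixed at 1.
Free-end deflection of the primary structure under the applied loading (downward +):
  clockwise couple 79.5 at a = 2: M₀a(2L − a)/(2EI) = 636/EI
  point load 70 at a = 2.5: Pa²(3L − a)/(6EI) = 911.5/EI
  δ_0 = 1547/EI
Flexibility coefficient — unit upward force at 2: δ_{22} = L³/(3EI) = 41.67/EI.
The prop prevents deflection at 2: R_2 = δ_0/δ_{22} = 1547/41.67 = 37.14 kN.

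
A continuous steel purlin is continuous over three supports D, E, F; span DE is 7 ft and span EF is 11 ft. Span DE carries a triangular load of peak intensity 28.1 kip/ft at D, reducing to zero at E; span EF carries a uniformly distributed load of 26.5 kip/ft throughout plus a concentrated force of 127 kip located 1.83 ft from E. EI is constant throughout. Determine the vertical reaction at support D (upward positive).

R_D = 10.61 kip

Take M_E as the redundant. Released structure: two simple spans DE and EF with a hinge at E.
Rotations at E on the released spans (each span's end-slope, ×1/EI):
  span DE: triangular load, peak 28.1: 7w₀L³/(360EI) = 187.4/EI
  span EF: UDL 26.5: wL³/(24EI) = 1470/EI
  span EF: point load 127 at a = 1.83: Pab(L + b)/(6LEI) = 651.3/EI
  relative rotation θ_0 = (187.4 + 2121)/EI = 2308/EI
A unit hogging moment at E produces rotation L₁/(3EI) + L₂/(3EI) = 6/EI.
Compatibility: M_E·(L₁+L₂)/(3EI) = θ_0, giving M_E = 384.7 kip·ft (hogging).
Span DE, ΣM about D with M_E applied at E: R_E^{DE}·7 = 229.5 + 384.7, so R_E^{DE} = 87.74 kip and R_D = 98.35 − 87.74 = 10.61 kip.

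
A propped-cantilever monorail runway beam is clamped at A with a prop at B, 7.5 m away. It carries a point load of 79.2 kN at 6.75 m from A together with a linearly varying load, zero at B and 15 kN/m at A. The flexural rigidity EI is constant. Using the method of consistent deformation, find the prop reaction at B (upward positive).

R_B = 78.61 kN

Remove the prop at B; the released (primary) structure is a cantilever built in at A.
Free-end deflection of the primary structure under the applied loading (downward +):
  point load 79.2 at a = 6.75: Pa²(3L − a)/(6EI) = 9472/EI
  triangular load, peak 15 at the fixed end: w₀L⁴/(30EI) = 1582/EI
  δ_0 = 11054/EI
Tip deflection under a unit load at B: L³/(3EI) = 140.6/EI.
The prop prevents deflection at B: R_B = δ_0/δ_{BB} = 11054/140.6 = 78.61 kN.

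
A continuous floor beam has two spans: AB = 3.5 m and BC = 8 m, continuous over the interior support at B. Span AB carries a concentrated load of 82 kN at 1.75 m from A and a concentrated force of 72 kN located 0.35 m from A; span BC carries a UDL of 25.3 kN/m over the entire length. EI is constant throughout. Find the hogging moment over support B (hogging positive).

M_B = 161 kN·m

Take M_B as the redundant. Released structure: two simple spans AB and BC with a hinge at B.
Discontinuity in slope at B on the released structure — sum the simple-span end rotations:
  span AB: point load 82 at a = 1.75: Pab(L + a)/(6LEI) = 62.78/EI
  span AB: point load 72 at a = 0.35: Pab(L + a)/(6LEI) = 14.55/EI
  span BC: UDL 25.3: wL³/(24EI) = 539.7/EI
  relative rotation θ_0 = (77.33 + 539.7)/EI = 617.1/EI
A unit hogging moment at B produces rotation L₁/(3EI) + L₂/(3EI) = 3.833/EI.
Compatibility: M_B·(L₁+L₂)/(3EI) = θ_0, giving M_B = 161 kN·m (hogging).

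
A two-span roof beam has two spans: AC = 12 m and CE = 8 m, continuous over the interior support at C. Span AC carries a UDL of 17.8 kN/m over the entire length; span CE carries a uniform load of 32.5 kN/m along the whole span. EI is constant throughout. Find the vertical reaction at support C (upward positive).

R_C = 298.5 kN

Release continuity at C by inserting a hinge; the redundant is the internal moment M_C. The primary structure is two simply-supported spans AC and CE.
Rotations at C on the released spans (each span's end-slope, ×1/EI):
  span AC: UDL 17.8: wL³/(24EI) = 1282/EI
  span CE: UDL 32.5: wL³/(24EI) = 693.3/EI
  relative rotation θ_0 = (1282 + 693.3)/EI = 1975/EI
A unit hogging moment at C produces rotation L₁/(3EI) + L₂/(3EI) = 6.667/EI.
Compatibility: M_C·(L₁+L₂)/(3EI) = θ_0, giving M_C = 296.2 kN·m (hogging).
Span AC, ΣM about A with M_C applied at C: R_C^{AC}·12 = 1282 + 296.2, so R_C^{AC} = 131.5 kN and R_A = 213.6 − 131.5 = 82.11 kN.
Span CE, ΣM about E: R_C^{CE}·8 = 1040 + 296.2, so R_C^{CE} = 167 kN and R_E = 260 − 167 = 92.97 kN.
R_C = 131.5 + 167 = 298.5 kN.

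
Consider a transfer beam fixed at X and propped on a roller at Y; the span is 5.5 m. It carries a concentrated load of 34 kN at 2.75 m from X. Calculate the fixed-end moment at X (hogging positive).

M_X = 35.06 kN·m

Release the roller at Y. Primary structure: cantilever fixed at X.
Primary-structure tip deflection at Y by superposition:
  point load 34 at a = 2.75: Pa²(3L − a)/(6EI) = 589.2/EI
Flexibility coefficient — unit upward force at Y: δ_{YY} = L³/(3EI) = 55.46/EI.
The prop prevents deflection at Y: R_Y = δ_0/δ_{YY} = 589.2/55.46 = 10.62 kN.
Moment equilibrium about X: M_X = Σ(load moments about X) − R_Y·L = 93.5 − 10.62×5.5 = 35.06 kN·m.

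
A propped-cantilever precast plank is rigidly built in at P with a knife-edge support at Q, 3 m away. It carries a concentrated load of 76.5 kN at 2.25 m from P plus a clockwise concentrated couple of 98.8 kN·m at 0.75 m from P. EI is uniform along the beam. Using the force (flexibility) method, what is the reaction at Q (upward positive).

Take the reaction at Q as the redundant and release it; the primary structure is a cantilever fixed at P.
Free-end deflection of the primary structure under the applied loading (downward +):
  point load 76.5 at a = 2.25: Pa²(3L − a)/(6EI) = 435.7/EI
  clockwise couple 98.8 at a = 0.75: M₀a(2L − a)/(2EI) = 194.5/EI
  δ_0 = 630.2/EI
Tip deflection under a unit load at Q: L³/(3EI) = 9/EI.
Compatibility at Q: δ_0 − R_Q·δ_{QQ} = 0, so R_Q = 630.2/9 = 70.02 kN.

R_Q = 70.02 kN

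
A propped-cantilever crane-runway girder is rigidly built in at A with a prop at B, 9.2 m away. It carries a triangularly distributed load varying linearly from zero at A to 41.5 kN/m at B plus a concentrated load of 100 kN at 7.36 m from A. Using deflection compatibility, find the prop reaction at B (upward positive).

Choose R_B as the redundant. The primary structure is the cantilever fixed at A.
Free-end deflection of the primary structure under the applied loading (downward +):
  triangular load, peak 41.5 at the free end: 11w₀L⁴/(120EI) = 27253/EI
  point load 100 at a = 7.36: Pa²(3L − a)/(6EI) = 18273/EI
  δ_0 = 45526/EI
Flexibility coefficient — unit upward force at B: δ_{BB} = L³/(3EI) = 259.6/EI.
Compatibility at B: δ_0 − R_B·δ_{BB} = 0, so R_B = 45526/259.6 = 175.4 kN.

R_B = 175.4 kN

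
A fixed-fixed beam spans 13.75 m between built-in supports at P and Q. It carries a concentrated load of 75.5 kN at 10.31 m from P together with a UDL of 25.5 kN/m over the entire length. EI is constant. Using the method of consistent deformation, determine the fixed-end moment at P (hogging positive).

M_P = 450.5 kN·m

Release both end moments; the primary structure is a simply-supported span PQ with redundants M_P and M_Q.
On the primary (simply-supported) span, the end slopes from the loading are:
  at P: point load 75.5 at a = 10.31: Pab(L + b)/(6LEI) = 557.9/EI
  at Q: point load 75.5 at a = 10.31: Pab(L + a)/(6LEI) = 780.9/EI
  at P: UDL 25.5: wL³/(24EI) = 2762/EI
  at Q: UDL 25.5: wL³/(24EI) = 2762/EI
  θ_P0 = 3320/EI,  θ_Q0 = 3543/EI
Flexibility coefficients: a unit moment at one end gives L/(3EI) there and L/(6EI) at the far end, so f₁₁ = f₂₂ = 4.583/EI and f₁₂ = f₂₁ = 2.292/EI.
Compatibility — zero rotation at each built-in end:
  4.583 M_P + 2.292 M_Q = 3320
  2.292 M_P + 4.583 M_Q = 3543
Solving the pair gives M_P = 450.5 kN·m and M_Q = 547.8 kN·m (hogging).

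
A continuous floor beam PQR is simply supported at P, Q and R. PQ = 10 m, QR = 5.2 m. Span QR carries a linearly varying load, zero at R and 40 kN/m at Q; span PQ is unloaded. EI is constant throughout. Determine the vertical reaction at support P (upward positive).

Insert a hinge at Q; M_Q is the redundant, and each span becomes simply supported.
Rotations at Q on the released spans (each span's end-slope, ×1/EI):
  span QR: triangular load, peak 40: w₀L³/(45EI) = 125/EI
  relative rotation θ_0 = (0 + 125)/EI = 125/EI
A unit hogging moment at Q produces rotation L₁/(3EI) + L₂/(3EI) = 5.067/EI.
Slope continuity at Q: θ_0 = M_Q·5.067/EI, so M_Q = 125/5.067 = 24.67 kN·m (hogging).
Span PQ, ΣM about P with M_Q applied at Q: R_Q^{PQ}·10 = 0 + 24.67, so R_Q^{PQ} = 2.467 kN and R_P = 0 − 2.467 = -2.467 kN.

R_P = -2.467 kN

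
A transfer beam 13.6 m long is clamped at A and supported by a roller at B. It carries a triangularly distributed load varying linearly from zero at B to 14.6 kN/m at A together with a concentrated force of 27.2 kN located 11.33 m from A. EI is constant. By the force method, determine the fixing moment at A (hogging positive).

M_A = 210 kN·m

Remove the prop at B; the released (primary) structure is a cantilever built in at A.
Free-end deflection of the primary structure under the applied loading (downward +):
  triangular load, peak 14.6 at the fixed end: w₀L⁴/(30EI) = 16649/EI
  point load 27.2 at a = 11.33: Pa²(3L − a)/(6EI) = 17150/EI
  δ_0 = 33799/EI
Flexibility coefficient — unit upward force at B: δ_{BB} = L³/(3EI) = 838.5/EI.
The prop prevents deflection at B: R_B = δ_0/δ_{BB} = 33799/838.5 = 40.31 kN.
Moment equilibrium about A: M_A = Σ(load moments about A) − R_B·L = 758.2 − 40.31×13.6 = 210 kN·m.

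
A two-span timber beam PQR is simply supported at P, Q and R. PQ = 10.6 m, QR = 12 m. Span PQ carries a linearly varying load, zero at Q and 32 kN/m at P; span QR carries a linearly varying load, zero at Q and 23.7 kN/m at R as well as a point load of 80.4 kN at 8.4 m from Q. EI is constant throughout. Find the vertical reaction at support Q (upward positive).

R_Q = 176.7 kN

Release continuity at Q by inserting a hinge; the redundant is the internal moment M_Q. The primary structure is two simply-supported spans PQ and QR.
Discontinuity in slope at Q on the released structure — sum the simple-span end rotations:
  span PQ: triangular load, peak 32: 7w₀L³/(360EI) = 741.1/EI
  span QR: triangular load, peak 23.7: 7w₀L³/(360EI) = 796.3/EI
  span QR: point load 80.4 at a = 8.4: Pab(L + b)/(6LEI) = 526.8/EI
  relative rotation θ_0 = (741.1 + 1323)/EI = 2064/EI
A unit hogging moment at Q produces rotation L₁/(3EI) + L₂/(3EI) = 7.533/EI.
Compatibility: M_Q·(L₁+L₂)/(3EI) = θ_0, giving M_Q = 274 kN·m (hogging).
Span PQ, ΣM about P with M_Q applied at Q: R_Q^{PQ}·10.6 = 599.3 + 274, so R_Q^{PQ} = 82.38 kN and R_P = 169.6 − 82.38 = 87.22 kN.
Span QR, ΣM about R: R_Q^{QR}·12 = 858.2 + 274, so R_Q^{QR} = 94.35 kN and R_R = 222.6 − 94.35 = 128.2 kN.
R_Q = 82.38 + 94.35 = 176.7 kN.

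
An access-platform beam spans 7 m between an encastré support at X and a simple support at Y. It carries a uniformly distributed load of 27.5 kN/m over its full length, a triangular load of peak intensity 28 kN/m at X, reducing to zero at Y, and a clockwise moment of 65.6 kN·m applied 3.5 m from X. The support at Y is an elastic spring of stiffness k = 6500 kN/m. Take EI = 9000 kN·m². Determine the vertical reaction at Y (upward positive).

Release the roller at Y. Primary structure: cantilever fixed at X.
Free-end deflection of the primary structure under the applied loading (downward +):
  UDL 27.5: wL⁴/(8EI) = 8253/EI
  triangular load, peak 28 at the fixed end: w₀L⁴/(30EI) = 2241/EI
  clockwise couple 65.6 at a = 3.5: M₀a(2L − a)/(2EI) = 1205/EI
  δ_0 = 11700/EI
Tip deflection under a unit load at Y: L³/(3EI) = 114.3/EI.
With EI = 9000 kN·m²: δ_0 = 1.3 m and δ_{YY} = 0.012704 m/kN.
Compatibility — the spring shortens by R_Y/k under the reaction it provides: δ_0 − R_Y·δ_{YY} = R_Y/k. With 1/k = 0.000154 m/kN, R_Y = δ_0 / (δ_{YY} + 1/k) = 1.3 / (0.012704 + 0.000154) = 101.1 kN.

R_Y = 101.1 kN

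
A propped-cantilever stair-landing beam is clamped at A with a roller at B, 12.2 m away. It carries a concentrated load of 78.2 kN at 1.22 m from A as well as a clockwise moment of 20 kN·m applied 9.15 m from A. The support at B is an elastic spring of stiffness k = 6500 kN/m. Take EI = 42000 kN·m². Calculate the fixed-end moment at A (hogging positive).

M_A = 73.89 kN·m

Release the roller at B. Primary structure: cantilever fixed at A.
Free-end deflection of the primary structure under the applied loading (downward +):
  point load 78.2 at a = 1.22: Pa²(3L − a)/(6EI) = 686.3/EI
  clockwise couple 20 at a = 9.15: M₀a(2L − a)/(2EI) = 1395/EI
  δ_0 = 2082/EI
Tip deflection under a unit load at B: L³/(3EI) = 605.3/EI.
With EI = 42000 kN·m²: δ_0 = 0.049564 m and δ_{BB} = 0.014411 m/kN.
Compatibility — the spring shortens by R_B/k under the reaction it provides: δ_0 − R_B·δ_{BB} = R_B/k. With 1/k = 0.000154 m/kN, R_B = δ_0 / (δ_{BB} + 1/k) = 0.049564 / (0.014411 + 0.000154) = 3.403 kN.
Moment equilibrium about A: M_A = Σ(load moments about A) − R_B·L = 115.4 − 3.403×12.2 = 73.89 kN·m.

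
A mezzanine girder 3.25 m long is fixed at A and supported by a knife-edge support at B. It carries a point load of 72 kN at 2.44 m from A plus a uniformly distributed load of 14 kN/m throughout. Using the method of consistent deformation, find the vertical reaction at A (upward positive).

Take the reaction at B as the redundant and release it; the primary structure is a cantilever fixed at A.
Downward deflection at the released point B due to the loads:
  point load 72 at a = 2.44: Pa²(3L − a)/(6EI) = 522.2/EI
  UDL 14: wL⁴/(8EI) = 195.2/EI
  δ_0 = 717.5/EI
Flexibility coefficient — unit upward force at B: δ_{BB} = L³/(3EI) = 11.44/EI.
The prop prevents deflection at B: R_B = δ_0/δ_{BB} = 717.5/11.44 = 62.7 kN.
Vertical equilibrium: R_A = ΣP − R_B = 117.5 − 62.7 = 54.8 kN.

R_A = 54.8 kN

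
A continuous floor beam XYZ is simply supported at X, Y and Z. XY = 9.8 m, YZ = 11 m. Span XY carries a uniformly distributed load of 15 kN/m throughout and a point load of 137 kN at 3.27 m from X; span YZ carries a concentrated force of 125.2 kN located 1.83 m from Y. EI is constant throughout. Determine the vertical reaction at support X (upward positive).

Take M_Y as the redundant. Released structure: two simple spans XY and YZ with a hinge at Y.
Rotations at Y on the released spans (each span's end-slope, ×1/EI):
  span XY: UDL 15: wL³/(24EI) = 588.2/EI
  span XY: point load 137 at a = 3.27: Pab(L + a)/(6LEI) = 650.2/EI
  span YZ: point load 125.2 at a = 1.83: Pab(L + b)/(6LEI) = 642.1/EI
  relative rotation θ_0 = (1238 + 642.1)/EI = 1881/EI
A unit hogging moment at Y produces rotation L₁/(3EI) + L₂/(3EI) = 6.933/EI.
Slope continuity at Y: θ_0 = M_Y·6.933/EI, so M_Y = 1881/6.933 = 271.2 kN·m (hogging).
Span XY, ΣM about X with M_Y applied at Y: R_Y^{XY}·9.8 = 1168 + 271.2, so R_Y^{XY} = 146.9 kN and R_X = 284 − 146.9 = 137.1 kN.

R_X = 137.1 kN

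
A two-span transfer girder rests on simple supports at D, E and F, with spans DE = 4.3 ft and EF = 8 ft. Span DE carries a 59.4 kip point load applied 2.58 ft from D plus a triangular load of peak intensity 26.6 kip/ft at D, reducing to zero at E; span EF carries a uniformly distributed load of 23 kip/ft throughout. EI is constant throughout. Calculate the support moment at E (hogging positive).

M_E = 146.8 kip·ft

Release continuity at E by inserting a hinge; the redundant is the internal moment M_E. The primary structure is two simply-supported spans DE and EF.
Discontinuity in slope at E on the released structure — sum the simple-span end rotations:
  span DE: point load 59.4 at a = 2.58: Pab(L + a)/(6LEI) = 70.29/EI
  span DE: triangular load, peak 26.6: 7w₀L³/(360EI) = 41.12/EI
  span EF: UDL 23: wL³/(24EI) = 490.7/EI
  relative rotation θ_0 = (111.4 + 490.7)/EI = 602.1/EI
A unit hogging moment at E produces rotation L₁/(3EI) + L₂/(3EI) = 4.1/EI.
Compatibility: M_E·(L₁+L₂)/(3EI) = θ_0, giving M_E = 146.8 kip·ft (hogging).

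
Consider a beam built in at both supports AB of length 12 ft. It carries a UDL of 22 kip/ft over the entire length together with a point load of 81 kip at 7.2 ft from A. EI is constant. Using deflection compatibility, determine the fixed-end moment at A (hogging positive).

Release both end moments; the primary structure is a simply-supported span AB with redundants M_A and M_B.
End rotations of the released simple span under the applied load (×1/EI):
  at A: UDL 22: wL³/(24EI) = 1584/EI
  at B: UDL 22: wL³/(24EI) = 1584/EI
  at A: point load 81 at a = 7.2: Pab(L + b)/(6LEI) = 653.2/EI
  at B: point load 81 at a = 7.2: Pab(L + a)/(6LEI) = 746.5/EI
  θ_A0 = 2237/EI,  θ_B0 = 2330/EI
Flexibility coefficients: a unit moment at one end gives L/(3EI) there and L/(6EI) at the far end, so f₁₁ = f₂₂ = 4/EI and f₁₂ = f₂₁ = 2/EI.
Compatibility — zero rotation at each built-in end:
  4 M_A + 2 M_B = 2237
  2 M_A + 4 M_B = 2330
Solving the pair gives M_A = 357.3 kip·ft and M_B = 404 kip·ft (hogging).

M_A = 357.3 kip·ft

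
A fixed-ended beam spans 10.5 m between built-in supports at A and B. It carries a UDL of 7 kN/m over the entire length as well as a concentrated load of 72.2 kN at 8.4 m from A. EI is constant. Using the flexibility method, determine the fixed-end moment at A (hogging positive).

Take the two fixed-end moments M_A, M_B as redundants; the released structure is the simple span AB.
On the primary (simply-supported) span, the end slopes from the loading are:
  at A: UDL 7: wL³/(24EI) = 337.6/EI
  at B: UDL 7: wL³/(24EI) = 337.6/EI
  at A: point load 72.2 at a = 8.4: Pab(L + b)/(6LEI) = 254.7/EI
  at B: point load 72.2 at a = 8.4: Pab(L + a)/(6LEI) = 382.1/EI
  θ_A0 = 592.4/EI,  θ_B0 = 719.7/EI
Flexibility coefficients: a unit moment at one end gives L/(3EI) there and L/(6EI) at the far end, so f₁₁ = f₂₂ = 3.5/EI and f₁₂ = f₂₁ = 1.75/EI.
Compatibility — zero rotation at each built-in end:
  3.5 M_A + 1.75 M_B = 592.4
  1.75 M_A + 3.5 M_B = 719.7
Solving the pair gives M_A = 88.57 kN·m and M_B = 161.3 kN·m (hogging).

M_A = 88.57 kN·m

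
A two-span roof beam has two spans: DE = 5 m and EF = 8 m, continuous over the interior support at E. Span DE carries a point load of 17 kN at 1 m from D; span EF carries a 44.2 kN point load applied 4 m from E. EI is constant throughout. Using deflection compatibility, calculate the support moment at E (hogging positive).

M_E = 43.94 kN·m

Insert a hinge at E; M_E is the redundant, and each span becomes simply supported.
End slopes at the hinge E, treating each span as simply supported:
  span DE: point load 17 at a = 1: Pab(L + a)/(6LEI) = 13.6/EI
  span EF: point load 44.2 at a = 4: Pab(L + b)/(6LEI) = 176.8/EI
  relative rotation θ_0 = (13.6 + 176.8)/EI = 190.4/EI
A unit hogging moment at E produces rotation L₁/(3EI) + L₂/(3EI) = 4.333/EI.
Slope continuity at E: θ_0 = M_E·4.333/EI, so M_E = 190.4/4.333 = 43.94 kN·m (hogging).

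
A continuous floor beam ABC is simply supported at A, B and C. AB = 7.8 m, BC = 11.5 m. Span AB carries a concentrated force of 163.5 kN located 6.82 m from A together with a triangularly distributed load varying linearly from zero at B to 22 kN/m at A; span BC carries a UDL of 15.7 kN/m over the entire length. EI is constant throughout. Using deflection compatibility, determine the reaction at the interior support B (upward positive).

Take M_B as the redundant. Released structure: two simple spans AB and BC with a hinge at B.
End slopes at the hinge B, treating each span as simply supported:
  span AB: point load 163.5 at a = 6.82: Pab(L + a)/(6LEI) = 341.4/EI
  span AB: triangular load, peak 22: 7w₀L³/(360EI) = 203/EI
  span BC: UDL 15.7: wL³/(24EI) = 994.9/EI
  relative rotation θ_0 = (544.4 + 994.9)/EI = 1539/EI
A unit hogging moment at B produces rotation L₁/(3EI) + L₂/(3EI) = 6.433/EI.
Slope continuity at B: θ_0 = M_B·6.433/EI, so M_B = 1539/6.433 = 239.3 kN·m (hogging).
Span AB, ΣM about A with M_B applied at B: R_B^{AB}·7.8 = 1338 + 239.3, so R_B^{AB} = 202.2 kN and R_A = 249.3 − 202.2 = 47.07 kN.
Span BC, ΣM about C: R_B^{BC}·11.5 = 1038 + 239.3, so R_B^{BC} = 111.1 kN and R_C = 180.6 − 111.1 = 69.47 kN.
R_B = 202.2 + 111.1 = 313.3 kN.

R_B = 313.3 kN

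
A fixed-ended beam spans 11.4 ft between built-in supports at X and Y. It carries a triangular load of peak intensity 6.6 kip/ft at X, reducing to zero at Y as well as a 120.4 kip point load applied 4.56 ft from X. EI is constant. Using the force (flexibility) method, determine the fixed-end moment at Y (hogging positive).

Take the two fixed-end moments M_X, M_Y as redundants; the released structure is the simple span XY.
On the primary (simply-supported) span, the end slopes from the loading are:
  at X: triangular load, peak 6.6: w₀L³/(45EI) = 217.3/EI
  at Y: triangular load, peak 6.6: 7w₀L³/(360EI) = 190.1/EI
  at X: point load 120.4 at a = 4.56: Pab(L + b)/(6LEI) = 1001/EI
  at Y: point load 120.4 at a = 4.56: Pab(L + a)/(6LEI) = 876.2/EI
  θ_X0 = 1219/EI,  θ_Y0 = 1066/EI
Flexibility coefficients: a unit moment at one end gives L/(3EI) there and L/(6EI) at the far end, so f₁₁ = f₂₂ = 3.8/EI and f₁₂ = f₂₁ = 1.9/EI.
Compatibility — zero rotation at each built-in end:
  3.8 M_X + 1.9 M_Y = 1219
  1.9 M_X + 3.8 M_Y = 1066
Solving the pair gives M_X = 240.5 kip·ft and M_Y = 160.4 kip·ft (hogging).

M_Y = 160.4 kip·ft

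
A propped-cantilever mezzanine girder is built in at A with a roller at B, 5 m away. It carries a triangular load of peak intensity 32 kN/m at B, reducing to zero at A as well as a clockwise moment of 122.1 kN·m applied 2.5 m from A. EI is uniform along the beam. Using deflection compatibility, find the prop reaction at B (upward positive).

Take the reaction at B as the redundant and release it; the primary structure is a cantilever fixed at A.
Free-end deflection of the primary structure under the applied loading (downward +):
  triangular load, peak 32 at the free end: 11w₀L⁴/(120EI) = 1833/EI
  clockwise couple 122.1 at a = 2.5: M₀a(2L − a)/(2EI) = 1145/EI
  δ_0 = 2978/EI
Tip deflection under a unit load at B: L³/(3EI) = 41.67/EI.
The prop prevents deflection at B: R_B = δ_0/δ_{BB} = 2978/41.67 = 71.47 kN.

R_B = 71.47 kN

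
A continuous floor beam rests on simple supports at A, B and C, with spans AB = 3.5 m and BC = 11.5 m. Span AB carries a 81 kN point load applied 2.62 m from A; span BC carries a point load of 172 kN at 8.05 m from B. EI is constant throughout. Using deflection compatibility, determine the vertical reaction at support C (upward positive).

Take M_B as the redundant. Released structure: two simple spans AB and BC with a hinge at B.
End slopes at the hinge B, treating each span as simply supported:
  span AB: point load 81 at a = 2.62: Pab(L + a)/(6LEI) = 54.43/EI
  span BC: point load 172 at a = 8.05: Pab(L + b)/(6LEI) = 1035/EI
  relative rotation θ_0 = (54.43 + 1035)/EI = 1089/EI
A unit hogging moment at B produces rotation L₁/(3EI) + L₂/(3EI) = 5/EI.
Slope continuity at B: θ_0 = M_B·5/EI, so M_B = 1089/5 = 217.9 kN·m (hogging).
Span BC, ΣM about C: R_B^{BC}·11.5 = 593.4 + 217.9, so R_B^{BC} = 70.55 kN and R_C = 172 − 70.55 = 101.5 kN.

R_C = 101.5 kN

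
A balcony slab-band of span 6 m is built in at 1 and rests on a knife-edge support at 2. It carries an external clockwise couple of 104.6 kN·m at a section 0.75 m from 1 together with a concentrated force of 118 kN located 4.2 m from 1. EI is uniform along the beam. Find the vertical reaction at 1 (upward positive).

R_1 = 45.38 kN

Take the reaction at 2 as the redundant and release it; the primary structure is a cantilever fixed at 1.
Deflection at 2 on the released cantilever, summing each load's contribution:
  clockwise couple 104.6 at a = 0.75: M₀a(2L − a)/(2EI) = 441.3/EI
  point load 118 at a = 4.2: Pa²(3L − a)/(6EI) = 4787/EI
  δ_0 = 5229/EI
Tip deflection under a unit load at 2: L³/(3EI) = 72/EI.
Compatibility at 2: δ_0 − R_2·δ_{22} = 0, so R_2 = 5229/72 = 72.62 kN.
Vertical equilibrium: R_1 = ΣP − R_2 = 118 − 72.62 = 45.38 kN.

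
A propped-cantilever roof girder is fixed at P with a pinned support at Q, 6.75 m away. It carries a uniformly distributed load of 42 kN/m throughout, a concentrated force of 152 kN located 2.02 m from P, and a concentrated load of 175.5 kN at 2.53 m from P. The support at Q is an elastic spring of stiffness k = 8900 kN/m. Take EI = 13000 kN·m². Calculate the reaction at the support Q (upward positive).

Take the reaction at Q as the redundant and release it; the primary structure is a cantilever fixed at P.
Free-end deflection of the primary structure under the applied loading (downward +):
  UDL 42: wL⁴/(8EI) = 10899/EI
  point load 152 at a = 2.02: Pa²(3L − a)/(6EI) = 1884/EI
  point load 175.5 at a = 2.53: Pa²(3L − a)/(6EI) = 3318/EI
  δ_0 = 16101/EI
Flexibility coefficient — unit upward force at Q: δ_{QQ} = L³/(3EI) = 102.5/EI.
With EI = 13000 kN·m²: δ_0 = 1.2385 m and δ_{QQ} = 0.007886 m/kN.
Compatibility — the spring shortens by R_Q/k under the reaction it provides: δ_0 − R_Q·δ_{QQ} = R_Q/k. With 1/k = 0.000112 m/kN, R_Q = δ_0 / (δ_{QQ} + 1/k) = 1.2385 / (0.007886 + 0.000112) = 154.9 kN.

R_Q = 154.9 kN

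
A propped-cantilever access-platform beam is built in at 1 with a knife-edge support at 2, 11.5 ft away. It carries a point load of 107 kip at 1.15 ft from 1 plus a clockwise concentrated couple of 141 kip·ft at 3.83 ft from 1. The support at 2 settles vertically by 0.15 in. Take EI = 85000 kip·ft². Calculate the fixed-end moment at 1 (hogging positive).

M_1 = 152.9 kip·ft

Remove the prop at 2; the released (primary) structure is a cantilever built in at 1.
Free-end deflection of the primary structure under the applied loading (downward +):
  point load 107 at a = 1.15: Pa²(3L − a)/(6EI) = 786.5/EI
  clockwise couple 141 at a = 3.83: M₀a(2L − a)/(2EI) = 5176/EI
  δ_0 = 5963/EI
Tip deflection under a unit load at 2: L³/(3EI) = 507/EI.
With EI = 85000 kip·ft²: δ_0 = 0.07015 ft and δ_{22} = 0.005964 ft/kip.
Compatibility — the beam at 2 must follow the support down by 0.0125 ft: δ_0 − R_2·δ_{22} = 0.0125, so R_2 = (0.07015 − 0.0125)/0.005964 = 9.666 kip.
Moment equilibrium about 1: M_1 = Σ(load moments about 1) − R_2·L = 264.1 − 9.666×11.5 = 152.9 kip·ft.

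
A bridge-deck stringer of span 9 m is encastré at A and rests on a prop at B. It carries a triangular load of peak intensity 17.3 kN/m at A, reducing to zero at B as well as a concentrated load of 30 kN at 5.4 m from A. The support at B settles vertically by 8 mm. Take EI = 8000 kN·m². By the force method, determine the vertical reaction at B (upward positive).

Remove the prop at B; the released (primary) structure is a cantilever built in at A.
Primary-structure tip deflection at B by superposition:
  triangular load, peak 17.3 at the fixed end: w₀L⁴/(30EI) = 3784/EI
  point load 30 at a = 5.4: Pa²(3L − a)/(6EI) = 3149/EI
  δ_0 = 6933/EI
Flexibility coefficient — unit upward force at B: δ_{BB} = L³/(3EI) = 243/EI.
With EI = 8000 kN·m²: δ_0 = 0.8666 m and δ_{BB} = 0.030375 m/kN.
Compatibility — the beam at B must follow the support down by 0.008 m: δ_0 − R_B·δ_{BB} = 0.008, so R_B = (0.8666 − 0.008)/0.030375 = 28.27 kN.

R_B = 28.27 kN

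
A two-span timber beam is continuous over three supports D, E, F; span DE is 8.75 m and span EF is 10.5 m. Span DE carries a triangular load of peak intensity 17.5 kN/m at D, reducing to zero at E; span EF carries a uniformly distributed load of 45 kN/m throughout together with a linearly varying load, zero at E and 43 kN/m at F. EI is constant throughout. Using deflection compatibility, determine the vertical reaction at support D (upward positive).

R_D = -8.917 kN

Insert a hinge at E; M_E is the redundant, and each span becomes simply supported.
End slopes at the hinge E, treating each span as simply supported:
  span DE: triangular load, peak 17.5: 7w₀L³/(360EI) = 228/EI
  span EF: UDL 45: wL³/(24EI) = 2171/EI
  span EF: triangular load, peak 43: 7w₀L³/(360EI) = 967.9/EI
  relative rotation θ_0 = (228 + 3138)/EI = 3366/EI
A unit hogging moment at E produces rotation L₁/(3EI) + L₂/(3EI) = 6.417/EI.
Slope continuity at E: θ_0 = M_E·6.417/EI, so M_E = 3366/6.417 = 524.6 kN·m (hogging).
Span DE, ΣM about D with M_E applied at E: R_E^{DE}·8.75 = 223.3 + 524.6, so R_E^{DE} = 85.48 kN and R_D = 76.56 − 85.48 = -8.917 kN.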